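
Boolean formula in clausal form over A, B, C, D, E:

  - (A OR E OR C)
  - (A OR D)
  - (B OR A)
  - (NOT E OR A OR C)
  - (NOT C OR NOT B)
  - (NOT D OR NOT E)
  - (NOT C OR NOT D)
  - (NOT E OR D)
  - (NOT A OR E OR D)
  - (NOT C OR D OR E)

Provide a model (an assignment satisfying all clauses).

A = True, B = True, C = False, D = True, E = False

Check each clause:
  1. (A OR E OR C) — A is true.
  2. (D OR A) — A is true.
  3. (A OR B) — A is true.
  4. (NOT E OR A OR C) — A is true.
  5. (NOT B OR NOT C) — NOT C is true.
  6. (NOT D OR NOT E) — NOT E is true.
  7. (NOT C OR NOT D) — NOT C is true.
  8. (NOT E OR D) — NOT E is true.
  9. (D OR E OR NOT A) — D is true.
  10. (D OR NOT C OR E) — D is true.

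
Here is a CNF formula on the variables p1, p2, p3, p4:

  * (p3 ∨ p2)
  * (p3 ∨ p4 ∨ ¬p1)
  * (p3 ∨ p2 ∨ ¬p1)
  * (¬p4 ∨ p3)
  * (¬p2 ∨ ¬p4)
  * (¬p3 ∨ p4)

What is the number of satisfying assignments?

3

The models are:
  p1=F p2=F p3=T p4=T
  p1=F p2=T p3=F p4=F
  p1=T p2=F p3=T p4=T
That's 3 in total.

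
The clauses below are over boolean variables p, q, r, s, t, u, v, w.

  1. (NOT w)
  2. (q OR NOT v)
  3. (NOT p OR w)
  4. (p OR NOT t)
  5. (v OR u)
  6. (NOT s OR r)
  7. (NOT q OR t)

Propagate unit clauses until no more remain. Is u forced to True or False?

(NOT w) is a unit clause: w = False.
From (NOT p OR w) and w = False: p = False.
(p OR NOT t): since p = False, the clause reduces to (NOT t). t = False.
In (NOT q OR t), t is now false; NOT q must hold, so q = False.
(q OR NOT v): since q = False, the clause reduces to (NOT v). v = False.
From (u OR v) and v = False: u = True.

True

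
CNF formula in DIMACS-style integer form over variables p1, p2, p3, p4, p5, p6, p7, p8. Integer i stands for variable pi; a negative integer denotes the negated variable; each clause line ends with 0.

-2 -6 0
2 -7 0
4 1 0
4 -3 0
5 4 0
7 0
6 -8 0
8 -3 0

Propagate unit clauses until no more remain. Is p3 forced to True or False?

False

(p7) stands alone — p7 = True.
In (p2 | ~p7), ~p7 is now false; p2 must hold, so p2 = True.
(~p2 | ~p6) with p2 = True leaves only ~p6, so p6 = False.
In (p6 | ~p8), p6 is now false; ~p8 must hold, so p8 = False.
In (p8 | ~p3), p8 is now false; ~p3 must hold, so p3 = False.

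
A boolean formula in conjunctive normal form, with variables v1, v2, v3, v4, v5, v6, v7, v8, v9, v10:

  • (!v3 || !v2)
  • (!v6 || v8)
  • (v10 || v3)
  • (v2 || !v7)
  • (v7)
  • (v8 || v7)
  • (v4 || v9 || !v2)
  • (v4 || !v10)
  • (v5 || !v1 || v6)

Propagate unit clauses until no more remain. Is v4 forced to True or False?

True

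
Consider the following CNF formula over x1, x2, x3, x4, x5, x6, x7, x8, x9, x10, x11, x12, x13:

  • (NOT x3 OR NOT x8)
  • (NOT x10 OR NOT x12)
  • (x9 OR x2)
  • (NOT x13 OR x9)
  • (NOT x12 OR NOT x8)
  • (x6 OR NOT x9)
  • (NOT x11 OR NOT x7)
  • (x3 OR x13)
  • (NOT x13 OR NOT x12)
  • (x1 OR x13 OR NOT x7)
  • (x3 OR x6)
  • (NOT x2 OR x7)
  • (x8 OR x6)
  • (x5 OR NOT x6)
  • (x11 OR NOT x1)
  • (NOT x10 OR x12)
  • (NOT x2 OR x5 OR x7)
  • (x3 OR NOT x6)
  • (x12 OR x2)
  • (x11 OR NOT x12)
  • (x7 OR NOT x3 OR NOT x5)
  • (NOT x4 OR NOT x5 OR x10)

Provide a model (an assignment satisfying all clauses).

x1 = False, x2 = True, x3 = True, x4 = False, x5 = True, x6 = True, x7 = True, x8 = False, x9 = True, x10 = False, x11 = False, x12 = False, x13 = True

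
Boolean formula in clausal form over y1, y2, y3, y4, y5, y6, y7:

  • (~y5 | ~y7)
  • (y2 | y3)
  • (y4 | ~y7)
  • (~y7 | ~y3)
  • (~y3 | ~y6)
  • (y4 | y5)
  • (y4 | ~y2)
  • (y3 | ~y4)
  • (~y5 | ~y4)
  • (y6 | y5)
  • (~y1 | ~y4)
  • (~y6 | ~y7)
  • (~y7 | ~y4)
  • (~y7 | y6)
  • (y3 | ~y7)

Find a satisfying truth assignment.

Pure literal: y1 appears only negated; assign y1 = False.
Pure literal: y7 appears only negated; assign y7 = False.
Branch on y2: take y2 = False.
  then y3 is forced to True.
  then y6 is forced to False.
  then y5 is forced to True.
  then y4 is forced to False.
Every clause has at least one true literal under this assignment.
Check each clause:
  1. (~y5 | ~y7) — ~y7 is true.
  2. (y3 | y2) — y3 is true.
  3. (y4 | ~y7) — ~y7 is true.
  4. (~y7 | ~y3) — ~y7 is true.
  5. (~y6 | ~y3) — ~y6 is true.
  6. (y4 | y5) — y5 is true.
  7. (y4 | ~y2) — ~y2 is true.
  8. (y3 | ~y4) — y3 is true.
  9. (~y4 | ~y5) — ~y4 is true.
  10. (y5 | y6) — y5 is true.
  11. (~y1 | ~y4) — ~y4 is true.
  12. (~y6 | ~y7) — ~y7 is true.
  13. (~y7 | ~y4) — ~y7 is true.
  14. (y6 | ~y7) — ~y7 is true.
  15. (~y7 | y3) — ~y7 is true.

y1=0, y2=0, y3=1, y4=0, y5=1, y6=0, y7=0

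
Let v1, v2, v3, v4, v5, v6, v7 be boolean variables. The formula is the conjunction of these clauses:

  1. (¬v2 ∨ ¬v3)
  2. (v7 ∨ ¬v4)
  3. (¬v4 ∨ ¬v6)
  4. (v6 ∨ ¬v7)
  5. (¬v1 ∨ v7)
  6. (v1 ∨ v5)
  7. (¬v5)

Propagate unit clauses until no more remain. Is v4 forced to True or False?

False

(¬v5) stands alone — v5 = False.
(v1 ∨ v5) with v5 = False leaves only v1, so v1 = True.
(v7 ∨ ¬v1): since v1 = True, the clause reduces to (v7). v7 = True.
From (v6 ∨ ¬v7) and v7 = True: v6 = True.
In (¬v4 ∨ ¬v6), ¬v6 is now false; ¬v4 must hold, so v4 = False.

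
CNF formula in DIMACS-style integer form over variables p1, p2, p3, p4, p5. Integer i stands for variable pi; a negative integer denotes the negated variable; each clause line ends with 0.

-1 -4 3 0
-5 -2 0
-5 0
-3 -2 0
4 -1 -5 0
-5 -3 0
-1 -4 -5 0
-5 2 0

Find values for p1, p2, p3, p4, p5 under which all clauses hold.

p1=True, p2=False, p3=True, p4=False, p5=False

The clause (~p5) is unit: p5 must be False.
p2 occurs only negated in the remaining clauses — set p2 = False.
p4 occurs only negated in the remaining clauses — set p4 = False.
p1, p3 are now unconstrained; take p1 = True, p3 = True.
Every clause has at least one true literal under this assignment.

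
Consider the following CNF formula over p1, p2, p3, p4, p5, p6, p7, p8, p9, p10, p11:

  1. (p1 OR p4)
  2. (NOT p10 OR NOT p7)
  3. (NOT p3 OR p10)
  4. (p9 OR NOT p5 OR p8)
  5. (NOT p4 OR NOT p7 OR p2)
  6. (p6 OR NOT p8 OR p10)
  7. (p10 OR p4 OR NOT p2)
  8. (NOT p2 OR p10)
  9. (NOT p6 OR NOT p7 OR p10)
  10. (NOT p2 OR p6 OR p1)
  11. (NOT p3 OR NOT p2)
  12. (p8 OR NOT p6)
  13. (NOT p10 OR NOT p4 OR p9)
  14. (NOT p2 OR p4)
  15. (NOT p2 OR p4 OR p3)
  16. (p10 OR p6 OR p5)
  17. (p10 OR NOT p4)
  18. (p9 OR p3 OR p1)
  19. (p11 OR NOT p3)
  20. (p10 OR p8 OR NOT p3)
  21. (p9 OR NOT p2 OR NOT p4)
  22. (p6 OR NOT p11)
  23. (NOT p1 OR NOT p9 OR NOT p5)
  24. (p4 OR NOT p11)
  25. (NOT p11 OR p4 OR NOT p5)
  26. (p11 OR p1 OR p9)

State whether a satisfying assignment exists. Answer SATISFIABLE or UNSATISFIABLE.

SATISFIABLE

Pure literal: p7 appears only negated; assign p7 = False.
Branch on p1: take p1 = False.
  then p4 is forced to True.
  then p10 is forced to True.
  then p9 is forced to True.
The remaining clauses are satisfied by p2 = True, p3 = False, p5 = False, p6 = True, p8 = True, p11 = False.
So p1=0  p2=1  p3=0  p4=1  p5=0  p6=1  p7=0  p8=1  p9=1  p10=1  p11=0 is a satisfying assignment.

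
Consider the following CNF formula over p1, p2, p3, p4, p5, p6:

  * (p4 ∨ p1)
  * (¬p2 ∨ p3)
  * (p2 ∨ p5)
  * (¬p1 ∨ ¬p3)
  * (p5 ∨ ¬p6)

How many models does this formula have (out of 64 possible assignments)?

Split on p1, then p2.
  p1=T, p2=T: a clause becomes empty — 0.
  p1=T, p2=F: remaining (p3,p4,p5,p6) ∈ {(F,F,T,F); (F,F,T,T); (F,T,T,F); (F,T,T,T)} — 4.
  p1=F, p2=T: remaining (p3,p4,p5,p6) ∈ {(T,T,F,F); (T,T,T,F); (T,T,T,T)} — 3.
  p1=F, p2=F: remaining (p3,p4,p5,p6) ∈ {(F,T,T,F); (F,T,T,T); (T,T,T,F); (T,T,T,T)} — 4.
Total: 0 + 4 + 3 + 4 = 11.

11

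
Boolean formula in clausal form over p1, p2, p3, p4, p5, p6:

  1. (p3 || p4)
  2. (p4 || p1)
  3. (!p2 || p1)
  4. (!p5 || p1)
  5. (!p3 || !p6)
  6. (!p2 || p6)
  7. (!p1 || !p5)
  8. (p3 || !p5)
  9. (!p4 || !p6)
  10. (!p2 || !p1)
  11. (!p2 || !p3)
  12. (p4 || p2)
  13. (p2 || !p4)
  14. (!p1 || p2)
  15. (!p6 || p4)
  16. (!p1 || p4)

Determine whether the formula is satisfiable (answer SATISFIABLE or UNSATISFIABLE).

UNSATISFIABLE

p1 = True:
  propagation gives p5=False, p2=False; an empty clause results — contradiction.
p1 = False:
  propagation gives p4=True, p2=False; an empty clause results — contradiction.
Every branch closes, so no satisfying assignment exists.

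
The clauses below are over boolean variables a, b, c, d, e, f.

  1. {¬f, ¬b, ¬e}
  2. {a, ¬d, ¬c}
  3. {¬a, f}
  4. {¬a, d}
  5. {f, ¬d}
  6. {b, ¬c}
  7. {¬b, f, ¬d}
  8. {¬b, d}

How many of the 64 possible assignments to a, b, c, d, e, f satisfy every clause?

Case analysis on d and b:
  d=1, b=1: remaining (a,c,e,f) ∈ {(0,0,0,1); (1,0,0,1); (1,1,0,1)} — 3.
  d=1, b=0: remaining (a,c,e,f) ∈ {(0,0,0,1); (0,0,1,1); (1,0,0,1); (1,0,1,1)} — 4.
  d=0, b=1: a clause becomes empty — 0.
  d=0, b=0: remaining (a,c,e,f) ∈ {(0,0,0,0); (0,0,0,1); (0,0,1,0); (0,0,1,1)} — 4.
Total: 3 + 4 + 0 + 4 = 11.

11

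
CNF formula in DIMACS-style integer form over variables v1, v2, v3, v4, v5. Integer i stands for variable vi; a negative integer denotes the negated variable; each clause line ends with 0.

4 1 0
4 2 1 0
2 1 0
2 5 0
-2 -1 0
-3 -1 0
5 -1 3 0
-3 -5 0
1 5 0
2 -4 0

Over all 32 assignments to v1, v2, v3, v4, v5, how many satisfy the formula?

2

The models are:
  v1=F v2=T v3=F v4=T v5=T
  v1=T v2=F v3=F v4=F v5=T
That's 2 in total.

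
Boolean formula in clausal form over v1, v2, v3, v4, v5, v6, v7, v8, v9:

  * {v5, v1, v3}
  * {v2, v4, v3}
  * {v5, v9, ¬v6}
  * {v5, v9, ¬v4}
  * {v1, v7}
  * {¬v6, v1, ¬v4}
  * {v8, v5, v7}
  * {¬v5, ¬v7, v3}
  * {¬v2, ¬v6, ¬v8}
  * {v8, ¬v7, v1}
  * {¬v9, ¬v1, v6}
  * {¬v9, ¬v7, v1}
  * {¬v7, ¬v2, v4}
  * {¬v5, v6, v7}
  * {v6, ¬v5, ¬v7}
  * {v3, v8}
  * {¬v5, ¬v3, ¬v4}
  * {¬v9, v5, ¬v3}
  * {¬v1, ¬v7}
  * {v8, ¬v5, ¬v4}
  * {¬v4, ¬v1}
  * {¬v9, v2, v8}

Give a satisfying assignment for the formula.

v1=False, v2=False, v3=True, v4=False, v5=False, v6=False, v7=True, v8=True, v9=False

Set v1 = False and propagate.
  then v7 is forced to True.
  then v8 is forced to True.
  then v9 is forced to False.
Set v2 = False and propagate.
Branch on v3: take v3 = True.
The remaining clauses are satisfied by v4 = False, v5 = False, v6 = False.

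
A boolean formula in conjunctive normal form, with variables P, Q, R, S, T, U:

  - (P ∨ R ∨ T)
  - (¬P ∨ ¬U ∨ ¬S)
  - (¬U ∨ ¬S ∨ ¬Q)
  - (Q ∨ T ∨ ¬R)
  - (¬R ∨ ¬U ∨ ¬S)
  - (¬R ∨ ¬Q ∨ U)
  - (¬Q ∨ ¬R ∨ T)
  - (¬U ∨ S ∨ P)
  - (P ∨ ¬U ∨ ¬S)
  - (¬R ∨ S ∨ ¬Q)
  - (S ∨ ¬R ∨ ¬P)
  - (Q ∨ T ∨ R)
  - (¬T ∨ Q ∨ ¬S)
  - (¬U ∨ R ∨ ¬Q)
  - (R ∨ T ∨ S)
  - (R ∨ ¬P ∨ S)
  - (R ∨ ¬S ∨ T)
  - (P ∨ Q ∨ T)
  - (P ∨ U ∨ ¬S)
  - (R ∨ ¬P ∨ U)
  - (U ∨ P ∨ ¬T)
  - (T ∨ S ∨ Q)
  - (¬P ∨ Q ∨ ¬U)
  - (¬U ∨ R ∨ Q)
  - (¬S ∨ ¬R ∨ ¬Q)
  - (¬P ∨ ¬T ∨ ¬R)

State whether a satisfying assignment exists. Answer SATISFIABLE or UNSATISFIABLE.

R = True:
  S = True:
    propagation gives U=False, Q=False, T=True; an empty clause results — contradiction.
  S = False:
    propagation gives Q=False, T=True, P=False, U=False; an empty clause results — contradiction.
R = False:
  P = True:
    propagation gives S=True, U=False; an empty clause results — contradiction.
  P = False:
    propagation gives T=True, U=True, S=True; an empty clause results — contradiction.
Every branch closes, so no satisfying assignment exists.

UNSATISFIABLE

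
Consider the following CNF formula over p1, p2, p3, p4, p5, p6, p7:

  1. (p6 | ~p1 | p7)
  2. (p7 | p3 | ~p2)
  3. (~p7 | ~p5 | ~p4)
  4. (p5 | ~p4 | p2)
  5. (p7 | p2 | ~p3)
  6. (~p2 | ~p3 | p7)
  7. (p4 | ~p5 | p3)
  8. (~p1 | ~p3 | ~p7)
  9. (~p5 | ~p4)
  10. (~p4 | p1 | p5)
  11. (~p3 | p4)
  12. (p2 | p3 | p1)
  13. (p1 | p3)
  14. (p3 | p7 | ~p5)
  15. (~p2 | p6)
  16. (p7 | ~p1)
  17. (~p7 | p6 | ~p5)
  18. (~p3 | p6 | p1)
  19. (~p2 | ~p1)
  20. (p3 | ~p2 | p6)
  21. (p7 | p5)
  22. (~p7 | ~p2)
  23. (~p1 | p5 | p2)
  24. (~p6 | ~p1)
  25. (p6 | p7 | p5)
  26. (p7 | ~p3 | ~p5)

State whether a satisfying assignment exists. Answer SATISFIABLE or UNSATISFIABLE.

UNSATISFIABLE

p7 = True:
  p1 = True:
    propagation gives p3=False, p5=True, p4=False; an empty clause results — contradiction.
  p1 = False:
    propagation gives p3=True, p4=True, p5=False; an empty clause results — contradiction.
p7 = False:
  propagation gives p1=False, p3=True, p2=True; an empty clause results — contradiction.
Every branch closes, so no satisfying assignment exists.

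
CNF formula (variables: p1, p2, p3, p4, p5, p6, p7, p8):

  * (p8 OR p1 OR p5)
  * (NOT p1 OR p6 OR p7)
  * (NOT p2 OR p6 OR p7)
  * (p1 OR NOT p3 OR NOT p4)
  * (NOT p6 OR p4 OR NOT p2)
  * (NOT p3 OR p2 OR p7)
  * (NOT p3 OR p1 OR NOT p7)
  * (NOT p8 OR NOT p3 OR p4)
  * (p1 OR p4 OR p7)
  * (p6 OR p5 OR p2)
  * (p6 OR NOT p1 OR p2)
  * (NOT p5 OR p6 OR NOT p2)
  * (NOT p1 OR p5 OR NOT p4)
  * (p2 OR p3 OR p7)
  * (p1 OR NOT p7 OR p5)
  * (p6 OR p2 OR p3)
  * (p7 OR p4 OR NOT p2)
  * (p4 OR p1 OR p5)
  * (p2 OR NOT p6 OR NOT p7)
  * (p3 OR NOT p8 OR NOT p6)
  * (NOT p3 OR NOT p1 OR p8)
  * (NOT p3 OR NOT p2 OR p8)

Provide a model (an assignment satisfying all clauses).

p1=T, p2=T, p3=F, p4=F, p5=F, p6=F, p7=T, p8=T

Check each clause:
  1. (p8 OR p5 OR p1) — p8 is true.
  2. (p6 OR p7 OR NOT p1) — p7 is true.
  3. (p6 OR NOT p2 OR p7) — p7 is true.
  4. (NOT p4 OR NOT p3 OR p1) — p1 is true.
  5. (NOT p6 OR p4 OR NOT p2) — NOT p6 is true.
  6. (NOT p3 OR p2 OR p7) — p2 is true.
  7. (p1 OR NOT p3 OR NOT p7) — p1 is true.
  8. (NOT p3 OR NOT p8 OR p4) — NOT p3 is true.
  9. (p7 OR p1 OR p4) — p1 is true.
  10. (p6 OR p2 OR p5) — p2 is true.
  11. (NOT p1 OR p2 OR p6) — p2 is true.
  12. (NOT p2 OR NOT p5 OR p6) — NOT p5 is true.
  13. (NOT p1 OR NOT p4 OR p5) — NOT p4 is true.
  14. (p2 OR p7 OR p3) — p2 is true.
  15. (NOT p7 OR p5 OR p1) — p1 is true.
  16. (p3 OR p6 OR p2) — p2 is true.
  17. (p4 OR NOT p2 OR p7) — p7 is true.
  18. (p5 OR p1 OR p4) — p1 is true.
  19. (NOT p6 OR NOT p7 OR p2) — NOT p6 is true.
  20. (p3 OR NOT p6 OR NOT p8) — NOT p6 is true.
  21. (NOT p3 OR p8 OR NOT p1) — p8 is true.
  22. (NOT p3 OR p8 OR NOT p2) — p8 is true.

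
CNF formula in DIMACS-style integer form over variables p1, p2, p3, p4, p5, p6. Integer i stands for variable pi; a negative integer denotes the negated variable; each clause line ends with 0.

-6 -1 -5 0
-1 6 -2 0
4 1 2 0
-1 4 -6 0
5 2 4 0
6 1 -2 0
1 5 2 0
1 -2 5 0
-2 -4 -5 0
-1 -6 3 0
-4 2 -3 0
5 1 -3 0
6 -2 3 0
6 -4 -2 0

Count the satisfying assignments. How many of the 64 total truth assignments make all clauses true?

Case analysis on p2 and p1:
  p2=1, p1=1: remaining (p3,p4,p5,p6) ∈ {(1,1,0,1)} — 1.
  p2=1, p1=0: remaining (p3,p4,p5,p6) ∈ {(0,0,1,1); (1,0,1,1)} — 2.
  p2=0, p1=1: remaining (p3,p4,p5,p6) ∈ {(0,0,1,0); (0,1,0,0); (0,1,1,0); (1,0,1,0)} — 4.
  p2=0, p1=0: remaining (p3,p4,p5,p6) ∈ {(0,1,1,0); (0,1,1,1)} — 2.
Total: 1 + 2 + 4 + 2 = 9.

9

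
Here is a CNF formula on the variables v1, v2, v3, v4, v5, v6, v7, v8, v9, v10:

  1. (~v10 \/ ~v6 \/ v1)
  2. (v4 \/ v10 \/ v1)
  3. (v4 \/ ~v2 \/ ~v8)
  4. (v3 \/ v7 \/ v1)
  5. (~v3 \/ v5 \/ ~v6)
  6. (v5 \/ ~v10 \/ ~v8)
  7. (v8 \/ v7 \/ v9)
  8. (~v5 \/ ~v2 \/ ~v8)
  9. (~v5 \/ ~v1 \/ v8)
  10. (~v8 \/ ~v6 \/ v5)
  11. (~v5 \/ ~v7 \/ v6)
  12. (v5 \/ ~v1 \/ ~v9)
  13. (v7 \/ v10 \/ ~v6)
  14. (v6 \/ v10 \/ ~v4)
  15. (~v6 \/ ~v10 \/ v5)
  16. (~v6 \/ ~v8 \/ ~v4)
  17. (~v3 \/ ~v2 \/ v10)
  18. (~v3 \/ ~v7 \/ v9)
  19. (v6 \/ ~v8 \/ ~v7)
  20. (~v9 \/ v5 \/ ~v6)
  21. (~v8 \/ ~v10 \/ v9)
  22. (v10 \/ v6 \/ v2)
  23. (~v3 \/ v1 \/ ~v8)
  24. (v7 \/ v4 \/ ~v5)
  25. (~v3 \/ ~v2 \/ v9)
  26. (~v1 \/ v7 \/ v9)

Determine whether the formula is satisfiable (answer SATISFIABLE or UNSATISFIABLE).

SATISFIABLE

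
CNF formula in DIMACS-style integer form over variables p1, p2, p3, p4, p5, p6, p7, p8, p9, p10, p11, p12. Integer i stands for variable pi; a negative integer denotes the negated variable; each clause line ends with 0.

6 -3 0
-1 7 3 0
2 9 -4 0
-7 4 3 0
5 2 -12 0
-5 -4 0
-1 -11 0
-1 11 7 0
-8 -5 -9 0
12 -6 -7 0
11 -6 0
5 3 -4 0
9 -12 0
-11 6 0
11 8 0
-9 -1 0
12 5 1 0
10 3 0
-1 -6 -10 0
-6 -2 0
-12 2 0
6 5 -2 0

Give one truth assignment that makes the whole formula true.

p1 = False  p2 = False  p3 = True  p4 = False  p5 = True  p6 = True  p7 = False  p8 = True  p9 = False  p10 = True  p11 = True  p12 = False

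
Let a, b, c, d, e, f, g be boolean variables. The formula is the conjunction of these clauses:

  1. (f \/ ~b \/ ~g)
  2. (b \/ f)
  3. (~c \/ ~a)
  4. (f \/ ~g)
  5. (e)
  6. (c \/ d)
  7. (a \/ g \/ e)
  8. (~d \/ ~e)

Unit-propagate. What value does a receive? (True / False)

False

(e) stands alone — e = True.
In (~d \/ ~e), ~e is now false; ~d must hold, so d = False.
(d \/ c): since d = False, the clause reduces to (c). c = True.
(~c \/ ~a): since c = True, the clause reduces to (~a). a = False.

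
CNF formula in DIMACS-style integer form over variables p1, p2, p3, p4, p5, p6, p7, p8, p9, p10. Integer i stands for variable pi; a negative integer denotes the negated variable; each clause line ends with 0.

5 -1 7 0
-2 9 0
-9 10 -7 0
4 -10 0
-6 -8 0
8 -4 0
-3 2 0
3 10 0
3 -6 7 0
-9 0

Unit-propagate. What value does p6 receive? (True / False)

(~p9) stands alone — p9 = False.
From (p9 | ~p2) and p9 = False: p2 = False.
In (~p3 | p2), p2 is now false; ~p3 must hold, so p3 = False.
In (p3 | p10), p3 is now false; p10 must hold, so p10 = True.
In (p4 | ~p10), ~p10 is now false; p4 must hold, so p4 = True.
(~p4 | p8) with p4 = True leaves only p8, so p8 = True.
In (~p6 | ~p8), ~p8 is now false; ~p6 must hold, so p6 = False.

False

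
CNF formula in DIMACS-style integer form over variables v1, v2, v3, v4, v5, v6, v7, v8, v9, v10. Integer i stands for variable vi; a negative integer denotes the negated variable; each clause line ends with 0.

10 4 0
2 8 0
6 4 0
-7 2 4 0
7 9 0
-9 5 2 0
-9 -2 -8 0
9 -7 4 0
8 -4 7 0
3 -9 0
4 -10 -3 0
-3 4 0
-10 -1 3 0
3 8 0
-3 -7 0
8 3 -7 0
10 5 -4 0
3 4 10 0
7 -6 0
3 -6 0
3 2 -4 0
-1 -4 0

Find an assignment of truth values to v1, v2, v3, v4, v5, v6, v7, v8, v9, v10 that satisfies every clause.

v1 = F, v2 = T, v3 = F, v4 = T, v5 = T, v6 = F, v7 = T, v8 = T, v9 = F, v10 = F

Check each clause:
  1. (v10 | v4) — v4 is true.
  2. (v2 | v8) — v8 is true.
  3. (v4 | v6) — v4 is true.
  4. (v2 | v4 | ~v7) — v2 is true.
  5. (v7 | v9) — v7 is true.
  6. (~v9 | v5 | v2) — v2 is true.
  7. (~v9 | ~v8 | ~v2) — ~v9 is true.
  8. (v9 | v4 | ~v7) — v4 is true.
  9. (~v4 | v8 | v7) — v8 is true.
  10. (~v9 | v3) — ~v9 is true.
  11. (v4 | ~v10 | ~v3) — v4 is true.
  12. (v4 | ~v3) — v4 is true.
  13. (~v1 | v3 | ~v10) — ~v1 is true.
  14. (v8 | v3) — v8 is true.
  15. (~v3 | ~v7) — ~v3 is true.
  16. (v8 | v3 | ~v7) — v8 is true.
  17. (~v4 | v10 | v5) — v5 is true.
  18. (v10 | v3 | v4) — v4 is true.
  19. (v7 | ~v6) — ~v6 is true.
  20. (~v6 | v3) — ~v6 is true.
  21. (~v4 | v3 | v2) — v2 is true.
  22. (~v1 | ~v4) — ~v1 is true.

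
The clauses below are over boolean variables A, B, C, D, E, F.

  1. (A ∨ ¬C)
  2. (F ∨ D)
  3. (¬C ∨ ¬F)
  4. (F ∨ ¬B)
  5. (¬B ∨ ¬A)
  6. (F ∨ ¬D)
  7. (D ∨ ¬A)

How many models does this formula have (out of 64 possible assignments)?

10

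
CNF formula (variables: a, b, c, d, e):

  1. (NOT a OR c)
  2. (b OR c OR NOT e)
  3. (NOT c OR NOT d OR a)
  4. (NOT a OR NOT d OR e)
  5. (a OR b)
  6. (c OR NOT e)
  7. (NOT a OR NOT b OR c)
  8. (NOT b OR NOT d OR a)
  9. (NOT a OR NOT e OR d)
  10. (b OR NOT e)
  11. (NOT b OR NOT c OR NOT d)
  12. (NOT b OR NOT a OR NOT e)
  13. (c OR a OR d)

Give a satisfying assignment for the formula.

a=F, b=T, c=T, d=F, e=T

Check each clause:
  1. (c OR NOT a) — c is true.
  2. (NOT e OR c OR b) — b is true.
  3. (a OR NOT c OR NOT d) — NOT d is true.
  4. (e OR NOT d OR NOT a) — NOT d is true.
  5. (a OR b) — b is true.
  6. (c OR NOT e) — c is true.
  7. (NOT b OR NOT a OR c) — c is true.
  8. (NOT b OR a OR NOT d) — NOT d is true.
  9. (d OR NOT e OR NOT a) — NOT a is true.
  10. (b OR NOT e) — b is true.
  11. (NOT c OR NOT d OR NOT b) — NOT d is true.
  12. (NOT e OR NOT b OR NOT a) — NOT a is true.
  13. (d OR c OR a) — c is true.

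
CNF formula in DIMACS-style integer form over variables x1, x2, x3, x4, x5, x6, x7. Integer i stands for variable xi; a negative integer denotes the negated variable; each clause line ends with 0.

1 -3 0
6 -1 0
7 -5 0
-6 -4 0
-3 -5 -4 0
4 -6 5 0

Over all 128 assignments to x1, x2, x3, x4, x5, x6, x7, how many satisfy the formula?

Case analysis on x4 and x5:
  x4=1, x5=1: remaining (x1,x2,x3,x6,x7) ∈ {(0,0,0,0,1); (0,1,0,0,1)} — 2.
  x4=1, x5=0: remaining (x1,x2,x3,x6,x7) ∈ {(0,0,0,0,0); (0,0,0,0,1); (0,1,0,0,0); (0,1,0,0,1)} — 4.
  x4=0, x5=1: x2 free; 4 ways for (x1,x3,x6,x7) × 2^1 = 8.
  x4=0, x5=0: remaining (x1,x2,x3,x6,x7) ∈ {(0,0,0,0,0); (0,0,0,0,1); (0,1,0,0,0); (0,1,0,0,1)} — 4.
Total: 2 + 4 + 8 + 4 = 18.

18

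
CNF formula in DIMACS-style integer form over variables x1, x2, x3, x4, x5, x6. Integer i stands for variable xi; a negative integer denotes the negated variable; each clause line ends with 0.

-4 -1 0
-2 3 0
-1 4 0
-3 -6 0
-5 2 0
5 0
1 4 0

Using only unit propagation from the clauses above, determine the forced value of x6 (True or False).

Unit clause (x5) sets x5 = True.
(~x5 | x2) with x5 = True leaves only x2, so x2 = True.
(x3 | ~x2) with x2 = True leaves only x3, so x3 = True.
From (~x6 | ~x3) and x3 = True: x6 = False.

False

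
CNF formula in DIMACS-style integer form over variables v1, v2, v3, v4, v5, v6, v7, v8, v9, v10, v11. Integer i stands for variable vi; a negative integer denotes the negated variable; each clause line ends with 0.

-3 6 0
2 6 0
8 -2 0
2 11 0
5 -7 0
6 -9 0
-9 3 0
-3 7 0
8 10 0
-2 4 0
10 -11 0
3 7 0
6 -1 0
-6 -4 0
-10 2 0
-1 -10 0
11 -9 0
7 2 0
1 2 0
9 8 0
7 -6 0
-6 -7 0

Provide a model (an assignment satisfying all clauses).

v1 = F, v2 = T, v3 = F, v4 = T, v5 = T, v6 = F, v7 = T, v8 = T, v9 = F, v10 = T, v11 = F

Check each clause:
  1. (v6 \/ ~v3) — ~v3 is true.
  2. (v6 \/ v2) — v2 is true.
  3. (~v2 \/ v8) — v8 is true.
  4. (v2 \/ v11) — v2 is true.
  5. (v5 \/ ~v7) — v5 is true.
  6. (~v9 \/ v6) — ~v9 is true.
  7. (~v9 \/ v3) — ~v9 is true.
  8. (~v3 \/ v7) — ~v3 is true.
  9. (v10 \/ v8) — v8 is true.
  10. (v4 \/ ~v2) — v4 is true.
  11. (v10 \/ ~v11) — v10 is true.
  12. (v3 \/ v7) — v7 is true.
  13. (v6 \/ ~v1) — ~v1 is true.
  14. (~v6 \/ ~v4) — ~v6 is true.
  15. (v2 \/ ~v10) — v2 is true.
  16. (~v1 \/ ~v10) — ~v1 is true.
  17. (v11 \/ ~v9) — ~v9 is true.
  18. (v7 \/ v2) — v2 is true.
  19. (v1 \/ v2) — v2 is true.
  20. (v8 \/ v9) — v8 is true.
  21. (v7 \/ ~v6) — ~v6 is true.
  22. (~v6 \/ ~v7) — ~v6 is true.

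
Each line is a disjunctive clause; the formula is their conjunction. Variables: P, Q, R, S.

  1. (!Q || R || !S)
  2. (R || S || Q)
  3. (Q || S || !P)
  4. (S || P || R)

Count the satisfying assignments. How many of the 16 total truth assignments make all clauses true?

10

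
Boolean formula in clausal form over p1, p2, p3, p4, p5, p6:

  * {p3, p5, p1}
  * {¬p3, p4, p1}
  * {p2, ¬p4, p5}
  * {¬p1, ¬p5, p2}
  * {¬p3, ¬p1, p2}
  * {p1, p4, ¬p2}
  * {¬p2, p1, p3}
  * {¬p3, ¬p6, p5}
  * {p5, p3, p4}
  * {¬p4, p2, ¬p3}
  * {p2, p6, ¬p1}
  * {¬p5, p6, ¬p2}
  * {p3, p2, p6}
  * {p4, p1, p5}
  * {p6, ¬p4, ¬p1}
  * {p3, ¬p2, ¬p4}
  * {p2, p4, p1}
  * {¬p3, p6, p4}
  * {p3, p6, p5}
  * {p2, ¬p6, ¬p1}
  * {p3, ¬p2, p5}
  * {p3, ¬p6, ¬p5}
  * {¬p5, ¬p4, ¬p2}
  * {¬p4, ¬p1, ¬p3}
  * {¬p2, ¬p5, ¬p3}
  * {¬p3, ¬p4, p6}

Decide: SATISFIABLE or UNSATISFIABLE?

UNSATISFIABLE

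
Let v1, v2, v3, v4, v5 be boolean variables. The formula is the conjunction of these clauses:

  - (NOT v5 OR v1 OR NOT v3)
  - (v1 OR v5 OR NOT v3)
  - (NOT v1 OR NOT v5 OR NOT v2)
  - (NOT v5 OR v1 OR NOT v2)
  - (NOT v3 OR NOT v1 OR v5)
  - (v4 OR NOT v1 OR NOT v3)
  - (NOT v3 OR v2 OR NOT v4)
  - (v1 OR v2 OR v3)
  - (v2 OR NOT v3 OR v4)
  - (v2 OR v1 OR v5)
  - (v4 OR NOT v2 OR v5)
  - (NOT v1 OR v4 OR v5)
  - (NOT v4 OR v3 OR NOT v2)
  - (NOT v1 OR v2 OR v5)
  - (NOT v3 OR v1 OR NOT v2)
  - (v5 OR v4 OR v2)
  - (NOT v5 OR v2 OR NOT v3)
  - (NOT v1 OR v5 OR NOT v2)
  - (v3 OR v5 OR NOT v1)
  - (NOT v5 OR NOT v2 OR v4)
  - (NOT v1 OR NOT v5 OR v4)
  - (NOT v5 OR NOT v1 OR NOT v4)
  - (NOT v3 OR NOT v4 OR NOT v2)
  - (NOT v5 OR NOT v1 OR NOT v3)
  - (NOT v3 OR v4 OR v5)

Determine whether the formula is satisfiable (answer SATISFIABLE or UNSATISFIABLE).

v5 = True:
  v2 = True:
    propagation gives v1=False; an empty clause results — contradiction.
  v2 = False:
    propagation gives v3=False, v1=True, v4=True; an empty clause results — contradiction.
v5 = False:
  v2 = True:
    propagation gives v4=True, v3=True; an empty clause results — contradiction.
  v2 = False:
    propagation gives v1=True; an empty clause results — contradiction.
Every branch closes, so no satisfying assignment exists.

UNSATISFIABLE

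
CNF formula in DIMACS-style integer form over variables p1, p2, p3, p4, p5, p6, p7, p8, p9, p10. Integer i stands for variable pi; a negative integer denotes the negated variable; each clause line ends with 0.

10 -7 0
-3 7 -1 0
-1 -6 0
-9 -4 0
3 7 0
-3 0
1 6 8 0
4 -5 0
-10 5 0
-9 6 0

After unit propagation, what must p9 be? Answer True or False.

False

(~p3) stands alone — p3 = False.
(p3 \/ p7): since p3 = False, the clause reduces to (p7). p7 = True.
(~p7 \/ p10): since p7 = True, the clause reduces to (p10). p10 = True.
(p5 \/ ~p10): since p10 = True, the clause reduces to (p5). p5 = True.
In (~p5 \/ p4), ~p5 is now false; p4 must hold, so p4 = True.
(~p4 \/ ~p9): since p4 = True, the clause reduces to (~p9). p9 = False.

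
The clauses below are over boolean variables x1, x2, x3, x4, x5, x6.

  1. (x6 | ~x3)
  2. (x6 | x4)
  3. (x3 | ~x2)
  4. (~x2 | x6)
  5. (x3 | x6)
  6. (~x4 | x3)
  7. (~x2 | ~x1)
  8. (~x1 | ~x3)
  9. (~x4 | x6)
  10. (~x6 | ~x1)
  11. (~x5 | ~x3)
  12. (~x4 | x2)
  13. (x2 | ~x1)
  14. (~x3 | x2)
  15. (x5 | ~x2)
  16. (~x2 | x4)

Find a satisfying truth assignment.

x1=False, x2=False, x3=False, x4=False, x5=True, x6=True

Check each clause:
  1. (x6 | ~x3) — ~x3 is true.
  2. (x4 | x6) — x6 is true.
  3. (~x2 | x3) — ~x2 is true.
  4. (x6 | ~x2) — ~x2 is true.
  5. (x6 | x3) — x6 is true.
  6. (~x4 | x3) — ~x4 is true.
  7. (~x2 | ~x1) — ~x2 is true.
  8. (~x3 | ~x1) — ~x3 is true.
  9. (~x4 | x6) — ~x4 is true.
  10. (~x6 | ~x1) — ~x1 is true.
  11. (~x3 | ~x5) — ~x3 is true.
  12. (~x4 | x2) — ~x4 is true.
  13. (~x1 | x2) — ~x1 is true.
  14. (~x3 | x2) — ~x3 is true.
  15. (~x2 | x5) — x5 is true.
  16. (~x2 | x4) — ~x2 is true.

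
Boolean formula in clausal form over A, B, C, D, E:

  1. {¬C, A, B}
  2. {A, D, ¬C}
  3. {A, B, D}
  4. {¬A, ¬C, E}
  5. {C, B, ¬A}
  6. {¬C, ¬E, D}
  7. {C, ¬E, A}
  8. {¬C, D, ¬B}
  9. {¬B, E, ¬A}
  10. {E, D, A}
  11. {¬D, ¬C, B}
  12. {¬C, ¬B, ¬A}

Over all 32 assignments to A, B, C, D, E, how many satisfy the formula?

The models are:
  A=0 B=0 C=0 D=1 E=0
  A=0 B=1 C=0 D=1 E=0
  A=0 B=1 C=1 D=1 E=0
  A=0 B=1 C=1 D=1 E=1
  A=1 B=1 C=0 D=0 E=1
  A=1 B=1 C=0 D=1 E=1
That's 6 in total.

6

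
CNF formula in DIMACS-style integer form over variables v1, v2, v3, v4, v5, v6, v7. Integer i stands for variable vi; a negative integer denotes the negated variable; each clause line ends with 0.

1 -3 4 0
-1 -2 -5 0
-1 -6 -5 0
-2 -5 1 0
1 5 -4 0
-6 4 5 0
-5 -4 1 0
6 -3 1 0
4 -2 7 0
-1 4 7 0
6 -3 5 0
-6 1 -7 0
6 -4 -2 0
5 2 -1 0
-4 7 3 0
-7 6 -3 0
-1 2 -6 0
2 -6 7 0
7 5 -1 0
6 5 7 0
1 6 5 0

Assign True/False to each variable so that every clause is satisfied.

v1 = False, v2 = False, v3 = False, v4 = False, v5 = True, v6 = False, v7 = True

Branch on v1: take v1 = False.
Try v2 = False.
The remaining clauses are satisfied by v3 = False, v4 = False, v5 = True, v6 = False, v7 = True.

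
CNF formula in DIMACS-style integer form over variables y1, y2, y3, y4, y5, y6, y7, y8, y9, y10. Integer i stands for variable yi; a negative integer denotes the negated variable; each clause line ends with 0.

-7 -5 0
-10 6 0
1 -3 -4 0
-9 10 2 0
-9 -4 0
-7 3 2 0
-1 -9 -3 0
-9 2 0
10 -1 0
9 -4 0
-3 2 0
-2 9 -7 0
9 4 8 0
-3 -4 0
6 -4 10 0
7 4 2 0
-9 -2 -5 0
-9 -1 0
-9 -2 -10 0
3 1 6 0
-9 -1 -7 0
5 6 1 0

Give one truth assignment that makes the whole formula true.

Pure literal: y6 appears only positively; assign y6 = True.
y8 occurs only positively in the remaining clauses — set y8 = True.
Set y1 = False and propagate.
Set y2 = True and propagate.
The remaining clauses are satisfied by y3 = True, y4 = False, y5 = True, y7 = False, y9 = False, y10 = False.
Every clause has at least one true literal under this assignment.

y1=False, y2=True, y3=True, y4=False, y5=True, y6=True, y7=False, y8=True, y9=False, y10=False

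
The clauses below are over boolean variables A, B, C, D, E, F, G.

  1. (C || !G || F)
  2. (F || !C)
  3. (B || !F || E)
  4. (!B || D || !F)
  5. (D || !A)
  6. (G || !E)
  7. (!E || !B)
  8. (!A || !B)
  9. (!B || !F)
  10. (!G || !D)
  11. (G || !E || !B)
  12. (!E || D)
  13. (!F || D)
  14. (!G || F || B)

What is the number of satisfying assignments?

5

Satisfying assignments:
  A=F B=F C=F D=F E=F F=F G=F
  A=F B=F C=F D=T E=F F=F G=F
  A=F B=T C=F D=F E=F F=F G=F
  A=F B=T C=F D=T E=F F=F G=F
  A=T B=F C=F D=T E=F F=F G=F
That's 5 in total.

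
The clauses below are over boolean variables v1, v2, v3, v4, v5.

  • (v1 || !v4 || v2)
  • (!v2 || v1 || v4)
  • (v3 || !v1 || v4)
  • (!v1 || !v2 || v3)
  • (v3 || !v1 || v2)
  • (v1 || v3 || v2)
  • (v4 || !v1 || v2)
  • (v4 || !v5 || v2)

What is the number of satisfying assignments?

11

Split on v1, then v2.
  v1=T, v2=T: remaining (v3,v4,v5) ∈ {(T,F,F); (T,F,T); (T,T,F); (T,T,T)} — 4.
  v1=T, v2=F: remaining (v3,v4,v5) ∈ {(T,T,F); (T,T,T)} — 2.
  v1=F, v2=T: remaining (v3,v4,v5) ∈ {(F,T,F); (F,T,T); (T,T,F); (T,T,T)} — 4.
  v1=F, v2=F: remaining (v3,v4,v5) ∈ {(T,F,F)} — 1.
Total: 4 + 2 + 4 + 1 = 11.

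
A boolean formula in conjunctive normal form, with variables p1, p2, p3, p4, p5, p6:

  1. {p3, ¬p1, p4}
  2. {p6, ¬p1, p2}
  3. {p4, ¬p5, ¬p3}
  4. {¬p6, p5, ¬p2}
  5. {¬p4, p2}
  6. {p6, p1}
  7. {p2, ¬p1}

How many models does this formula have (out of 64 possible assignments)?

13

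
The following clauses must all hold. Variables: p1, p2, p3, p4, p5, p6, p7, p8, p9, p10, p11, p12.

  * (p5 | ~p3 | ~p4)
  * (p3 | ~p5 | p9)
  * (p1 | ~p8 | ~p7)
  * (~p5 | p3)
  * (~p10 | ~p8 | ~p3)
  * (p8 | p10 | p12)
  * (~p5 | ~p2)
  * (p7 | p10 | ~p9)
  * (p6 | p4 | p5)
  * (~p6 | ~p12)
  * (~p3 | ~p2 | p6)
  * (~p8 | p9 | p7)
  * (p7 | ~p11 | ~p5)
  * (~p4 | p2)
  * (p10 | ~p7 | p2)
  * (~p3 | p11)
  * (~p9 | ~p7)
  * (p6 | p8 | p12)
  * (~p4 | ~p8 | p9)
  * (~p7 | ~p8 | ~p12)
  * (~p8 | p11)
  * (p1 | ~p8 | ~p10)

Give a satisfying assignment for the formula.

p1 occurs only positively in the remaining clauses — set p1 = True.
Branch on p2: take p2 = False.
  then p4 is forced to False.
Branch on p3: take p3 = True.
  then p11 is forced to True.
Set p5 = True and propagate.
  then p7 is forced to True.
  then p10 is forced to True.
  then p8 is forced to False.
  then p9 is forced to False.
The remaining clauses are satisfied by p6 = True, p12 = False.

p1=True, p2=False, p3=True, p4=False, p5=True, p6=True, p7=True, p8=False, p9=False, p10=True, p11=True, p12=False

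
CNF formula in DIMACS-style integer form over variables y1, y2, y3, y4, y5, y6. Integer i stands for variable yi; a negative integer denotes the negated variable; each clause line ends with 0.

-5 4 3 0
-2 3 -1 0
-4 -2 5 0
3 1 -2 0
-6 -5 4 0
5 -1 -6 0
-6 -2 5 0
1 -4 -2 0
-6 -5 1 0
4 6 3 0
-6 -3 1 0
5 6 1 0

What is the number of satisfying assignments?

18

Split on y1, then y5.
  y1=1, y5=1: 8 of the 16 assignments to (y2,y3,y4,y6) work.
  y1=1, y5=0: remaining (y2,y3,y4,y6) ∈ {(0,0,1,0); (0,1,0,0); (0,1,1,0); (1,1,0,0)} — 4.
  y1=0, y5=1: remaining (y2,y3,y4,y6) ∈ {(0,0,1,0); (0,1,0,0); (0,1,1,0); (1,1,0,0)} — 4.
  y1=0, y5=0: remaining (y2,y3,y4,y6) ∈ {(0,0,0,1); (0,0,1,1)} — 2.
Total: 8 + 4 + 4 + 2 = 18.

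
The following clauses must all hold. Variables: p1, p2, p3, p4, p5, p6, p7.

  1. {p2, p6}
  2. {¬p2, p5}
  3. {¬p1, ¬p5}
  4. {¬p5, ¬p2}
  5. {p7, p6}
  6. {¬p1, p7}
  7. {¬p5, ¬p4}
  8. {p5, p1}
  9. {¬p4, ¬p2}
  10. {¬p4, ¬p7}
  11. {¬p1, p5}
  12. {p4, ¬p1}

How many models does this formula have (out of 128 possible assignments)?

4

The models are:
  p1=0 p2=0 p3=0 p4=0 p5=1 p6=1 p7=0
  p1=0 p2=0 p3=0 p4=0 p5=1 p6=1 p7=1
  p1=0 p2=0 p3=1 p4=0 p5=1 p6=1 p7=0
  p1=0 p2=0 p3=1 p4=0 p5=1 p6=1 p7=1
That's 4 in total.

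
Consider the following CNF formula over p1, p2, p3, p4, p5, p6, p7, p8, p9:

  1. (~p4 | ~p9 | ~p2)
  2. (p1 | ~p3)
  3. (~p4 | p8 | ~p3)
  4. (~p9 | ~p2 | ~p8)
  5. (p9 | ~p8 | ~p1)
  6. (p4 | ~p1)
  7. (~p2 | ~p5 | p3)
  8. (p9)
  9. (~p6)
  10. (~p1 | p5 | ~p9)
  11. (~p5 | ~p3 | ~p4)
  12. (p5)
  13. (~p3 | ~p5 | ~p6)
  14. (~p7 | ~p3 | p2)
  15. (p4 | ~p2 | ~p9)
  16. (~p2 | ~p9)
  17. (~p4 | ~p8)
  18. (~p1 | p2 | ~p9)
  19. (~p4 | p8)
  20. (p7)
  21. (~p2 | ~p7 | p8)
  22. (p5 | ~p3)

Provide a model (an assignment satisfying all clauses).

p1=False, p2=False, p3=False, p4=False, p5=True, p6=False, p7=True, p8=False, p9=True

Unit propagation: (p9) forces p9 = True.
The clause (~p6) is unit: p6 must be False.
The clause (p5) is unit: p5 must be True.
The clause (~p2) is unit: p2 must be False.
Unit propagation: (~p1) forces p1 = False.
The clause (~p3) is unit: p3 must be False.
(p7) is a unit clause, so p7 = True.
p4 occurs only negated in the remaining clauses — set p4 = False.
p8 is now unconstrained; take p8 = False.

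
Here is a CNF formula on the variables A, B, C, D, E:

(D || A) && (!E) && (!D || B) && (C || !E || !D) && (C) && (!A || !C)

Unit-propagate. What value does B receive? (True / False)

(!E) stands alone — E = False.
(C) is a unit clause: C = True.
In (!C || !A), !C is now false; !A must hold, so A = False.
(D || A): since A = False, the clause reduces to (D). D = True.
From (!D || B) and D = True: B = True.

True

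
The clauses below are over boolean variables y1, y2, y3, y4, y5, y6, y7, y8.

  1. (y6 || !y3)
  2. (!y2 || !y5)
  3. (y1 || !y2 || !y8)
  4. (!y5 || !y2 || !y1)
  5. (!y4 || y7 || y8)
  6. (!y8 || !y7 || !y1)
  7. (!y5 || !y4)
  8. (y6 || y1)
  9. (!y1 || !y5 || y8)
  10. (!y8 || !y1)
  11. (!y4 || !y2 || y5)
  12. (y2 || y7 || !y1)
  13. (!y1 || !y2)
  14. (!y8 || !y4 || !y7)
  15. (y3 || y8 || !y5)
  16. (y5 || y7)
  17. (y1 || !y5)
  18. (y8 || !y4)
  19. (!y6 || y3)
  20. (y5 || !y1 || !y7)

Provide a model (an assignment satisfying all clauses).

y1 = F  y2 = T  y3 = T  y4 = F  y5 = F  y6 = T  y7 = T  y8 = F

Pure literal: y4 appears only negated; assign y4 = False.
Try y1 = False.
  then y6 is forced to True.
  then y5 is forced to False.
  then y7 is forced to True.
  then y3 is forced to True.
Try y2 = True.
  then y8 is forced to False.
Every clause has at least one true literal under this assignment.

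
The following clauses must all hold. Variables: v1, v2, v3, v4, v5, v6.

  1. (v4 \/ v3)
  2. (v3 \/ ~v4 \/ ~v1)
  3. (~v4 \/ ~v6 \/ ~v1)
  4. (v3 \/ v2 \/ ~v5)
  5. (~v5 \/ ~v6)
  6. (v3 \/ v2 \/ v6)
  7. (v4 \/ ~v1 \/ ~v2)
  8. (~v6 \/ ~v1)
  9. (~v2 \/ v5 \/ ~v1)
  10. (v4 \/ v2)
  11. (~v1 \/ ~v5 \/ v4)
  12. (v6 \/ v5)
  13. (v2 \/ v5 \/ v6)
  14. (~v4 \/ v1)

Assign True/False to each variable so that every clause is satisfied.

Pure literal: v3 appears only positively; assign v3 = True.
Try v1 = False.
  then v4 is forced to False.
  then v2 is forced to True.
Set v5 = False and propagate.
  then v6 is forced to True.

v1=False, v2=True, v3=True, v4=False, v5=False, v6=True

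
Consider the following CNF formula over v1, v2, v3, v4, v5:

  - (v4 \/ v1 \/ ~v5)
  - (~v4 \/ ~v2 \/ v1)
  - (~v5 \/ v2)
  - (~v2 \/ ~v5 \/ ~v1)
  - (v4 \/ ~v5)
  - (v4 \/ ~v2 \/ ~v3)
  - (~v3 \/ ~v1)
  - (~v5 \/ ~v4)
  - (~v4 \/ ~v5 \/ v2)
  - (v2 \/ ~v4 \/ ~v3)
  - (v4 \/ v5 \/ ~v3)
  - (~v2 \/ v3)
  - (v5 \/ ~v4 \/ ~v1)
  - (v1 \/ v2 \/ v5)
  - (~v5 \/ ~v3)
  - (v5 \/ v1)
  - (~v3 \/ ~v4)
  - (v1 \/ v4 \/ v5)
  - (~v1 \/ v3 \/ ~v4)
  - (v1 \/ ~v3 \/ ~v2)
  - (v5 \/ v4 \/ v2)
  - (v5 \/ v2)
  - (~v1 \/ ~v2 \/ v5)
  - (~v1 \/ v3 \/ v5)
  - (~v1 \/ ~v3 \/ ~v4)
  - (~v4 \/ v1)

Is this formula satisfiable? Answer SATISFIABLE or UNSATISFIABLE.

v5 = True:
  propagation gives v2=True, v1=False, v4=True; an empty clause results — contradiction.
v5 = False:
  propagation gives v1=True, v3=False; an empty clause results — contradiction.
Every branch closes, so no satisfying assignment exists.

UNSATISFIABLE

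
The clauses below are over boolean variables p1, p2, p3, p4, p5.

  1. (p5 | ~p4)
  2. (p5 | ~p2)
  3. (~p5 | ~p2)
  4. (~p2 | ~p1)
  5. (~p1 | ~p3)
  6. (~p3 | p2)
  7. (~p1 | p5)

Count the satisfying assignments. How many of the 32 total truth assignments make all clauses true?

Satisfying assignments:
  p1=F p2=F p3=F p4=F p5=F
  p1=F p2=F p3=F p4=F p5=T
  p1=F p2=F p3=F p4=T p5=T
  p1=T p2=F p3=F p4=F p5=T
  p1=T p2=F p3=F p4=T p5=T
Count: 5.

5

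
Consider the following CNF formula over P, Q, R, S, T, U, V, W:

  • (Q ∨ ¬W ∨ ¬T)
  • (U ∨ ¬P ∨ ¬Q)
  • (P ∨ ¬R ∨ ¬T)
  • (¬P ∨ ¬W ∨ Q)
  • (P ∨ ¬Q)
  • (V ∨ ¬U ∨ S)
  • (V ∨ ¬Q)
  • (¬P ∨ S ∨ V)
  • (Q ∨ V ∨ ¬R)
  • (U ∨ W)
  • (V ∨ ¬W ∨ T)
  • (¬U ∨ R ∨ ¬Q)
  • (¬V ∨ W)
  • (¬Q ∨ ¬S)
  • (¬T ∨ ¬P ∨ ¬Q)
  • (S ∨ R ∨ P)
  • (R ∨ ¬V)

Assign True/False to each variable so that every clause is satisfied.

Try P = False.
  then Q is forced to False.
The remaining clauses are satisfied by R = True, S = True, T = False, U = False, V = True, W = True.

P=0  Q=0  R=1  S=1  T=0  U=0  V=1  W=1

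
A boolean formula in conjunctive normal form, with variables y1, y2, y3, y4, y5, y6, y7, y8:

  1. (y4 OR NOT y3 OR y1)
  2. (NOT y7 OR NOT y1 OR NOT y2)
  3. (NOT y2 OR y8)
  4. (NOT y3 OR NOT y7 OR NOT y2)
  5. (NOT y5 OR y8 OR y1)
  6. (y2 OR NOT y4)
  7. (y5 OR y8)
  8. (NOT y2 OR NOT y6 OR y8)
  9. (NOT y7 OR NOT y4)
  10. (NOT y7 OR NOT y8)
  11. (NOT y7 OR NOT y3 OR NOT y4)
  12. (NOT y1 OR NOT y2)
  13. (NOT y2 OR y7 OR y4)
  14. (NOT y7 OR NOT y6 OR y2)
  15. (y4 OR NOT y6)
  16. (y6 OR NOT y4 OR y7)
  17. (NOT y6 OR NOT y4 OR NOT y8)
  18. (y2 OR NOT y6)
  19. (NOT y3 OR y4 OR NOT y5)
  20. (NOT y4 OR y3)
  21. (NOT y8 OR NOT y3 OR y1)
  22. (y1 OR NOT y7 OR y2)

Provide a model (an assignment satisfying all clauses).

y1 = T, y2 = F, y3 = T, y4 = F, y5 = F, y6 = F, y7 = F, y8 = T

Set y1 = True and propagate.
  then y2 is forced to False.
  then y4 is forced to False.
  then y6 is forced to False.
Try y3 = True.
  then y5 is forced to False.
  then y8 is forced to True.
  then y7 is forced to False.
Every clause has at least one true literal under this assignment.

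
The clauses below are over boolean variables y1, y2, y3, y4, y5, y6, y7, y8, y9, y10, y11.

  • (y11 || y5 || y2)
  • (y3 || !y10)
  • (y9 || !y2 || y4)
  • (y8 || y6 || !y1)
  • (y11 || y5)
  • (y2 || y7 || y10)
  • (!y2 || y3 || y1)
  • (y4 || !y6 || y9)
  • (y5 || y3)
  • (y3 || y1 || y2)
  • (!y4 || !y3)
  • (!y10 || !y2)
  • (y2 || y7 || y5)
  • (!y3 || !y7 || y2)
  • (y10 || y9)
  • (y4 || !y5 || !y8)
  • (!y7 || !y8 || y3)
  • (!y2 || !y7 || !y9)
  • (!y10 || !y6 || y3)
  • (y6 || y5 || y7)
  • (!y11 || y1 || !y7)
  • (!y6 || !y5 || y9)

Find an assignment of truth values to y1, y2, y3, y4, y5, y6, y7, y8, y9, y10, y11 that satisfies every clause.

y1 = 1, y2 = 1, y3 = 0, y4 = 1, y5 = 1, y6 = 1, y7 = 0, y8 = 1, y9 = 1, y10 = 0, y11 = 1

Branch on y1: take y1 = True.
Branch on y2: take y2 = True.
  then y10 is forced to False.
  then y9 is forced to True.
  then y7 is forced to False.
Branch on y3: take y3 = False.
  then y5 is forced to True.
For the remaining variables, y4 = True, y6 = True, y8 = True, y11 = True works.
Check each clause:
  1. (y11 || y5 || y2) — y2 is true.
  2. (y3 || !y10) — !y10 is true.
  3. (y9 || !y2 || y4) — y9 is true.
  4. (!y1 || y8 || y6) — y8 is true.
  5. (y11 || y5) — y11 is true.
  6. (y2 || y7 || y10) — y2 is true.
  7. (!y2 || y1 || y3) — y1 is true.
  8. (y4 || !y6 || y9) — y9 is true.
  9. (y3 || y5) — y5 is true.
  10. (y2 || y1 || y3) — y1 is true.
  11. (!y3 || !y4) — !y3 is true.
  12. (!y10 || !y2) — !y10 is true.
  13. (y2 || y5 || y7) — y2 is true.
  14. (!y7 || y2 || !y3) — !y7 is true.
  15. (y9 || y10) — y9 is true.
  16. (!y8 || y4 || !y5) — y4 is true.
  17. (y3 || !y8 || !y7) — !y7 is true.
  18. (!y2 || !y7 || !y9) — !y7 is true.
  19. (y3 || !y10 || !y6) — !y10 is true.
  20. (y6 || y5 || y7) — y5 is true.
  21. (!y7 || y1 || !y11) — y1 is true.
  22. (!y6 || !y5 || y9) — y9 is true.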